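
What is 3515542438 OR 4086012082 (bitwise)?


0b11010001100010101110101110100110 | 0b11110011100010111001100010110010 = 0b11110011100010111111101110110110 = 4086037430

4086037430


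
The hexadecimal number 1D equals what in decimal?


1D hex = 29 decimal

29


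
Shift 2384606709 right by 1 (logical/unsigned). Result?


0b10001110001000100011010111110101 >> 1 = 0b1000111000100010001101011111010 = 1192303354

1192303354


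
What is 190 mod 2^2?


190 & 3 = 2

2


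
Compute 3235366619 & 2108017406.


0b11000000110101111100011011011011 & 0b1111101101001011100101011111110 = 0b1000000100001011100001011011010 = 1082507994

1082507994


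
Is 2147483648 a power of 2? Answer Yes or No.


0b10000000000000000000000000000000. Only one bit set => Yes

Yes


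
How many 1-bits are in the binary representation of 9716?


0b10010111110100 has 8 set bits

8


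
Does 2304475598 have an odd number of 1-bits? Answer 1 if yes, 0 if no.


0b10001001010110111000000111001110 has 15 ones => parity 1

1


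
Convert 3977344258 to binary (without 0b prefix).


3977344258 = 11101101000100010111010100000010 in binary

11101101000100010111010100000010


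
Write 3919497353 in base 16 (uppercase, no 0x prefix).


3919497353 = E99EC889 hex

E99EC889


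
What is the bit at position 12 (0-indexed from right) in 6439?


0b1100100100111, position 12 = 1

1


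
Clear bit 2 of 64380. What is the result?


64380 & ~(1 << 2) = 64376

64376


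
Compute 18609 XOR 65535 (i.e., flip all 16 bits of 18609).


18609 ^ 65535 = 46926

46926


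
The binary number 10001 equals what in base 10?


10001 in decimal = 17

17


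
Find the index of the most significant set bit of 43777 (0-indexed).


0b1010101100000001. Highest set bit at position 15

15


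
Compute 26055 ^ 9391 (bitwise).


0b110010111000111 ^ 0b10010010101111 = 0b100000101101000 = 16744

16744


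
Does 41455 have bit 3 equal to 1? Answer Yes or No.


0b1010000111101111, bit 3 = 1. Yes

Yes


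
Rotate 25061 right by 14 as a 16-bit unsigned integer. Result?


Rotate 0b110000111100101 right by 14 (16-bit) = 0b1000011110010101 = 34709

34709


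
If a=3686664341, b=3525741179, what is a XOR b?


3686664341 ^ 3525741179 = 160989934

160989934


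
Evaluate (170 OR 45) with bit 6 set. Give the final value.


Step 1: 170 | 45 = 175
Step 2: 175 | (1 << 6) = 175 | 64 = 239

239


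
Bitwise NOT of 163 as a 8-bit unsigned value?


~0b10100011 = 0b1011100 = 92 (8-bit unsigned)

92


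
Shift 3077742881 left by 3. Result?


0b10110111011100101010000100100001 << 3 = 0b10110111011100101010000100100001000 = 24621943048

24621943048


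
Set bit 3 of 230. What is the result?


230 | (1 << 3) = 230 | 8 = 238

238


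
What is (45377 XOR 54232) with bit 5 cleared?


Step 1: 45377 ^ 54232 = 25241
Step 2: 25241 & ~(1 << 5) = 25241

25241


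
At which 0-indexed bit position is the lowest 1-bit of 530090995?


0b11111100110001000101111110011. Lowest set bit at position 0

0


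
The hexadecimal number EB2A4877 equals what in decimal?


EB2A4877 hex = 3945416823 decimal

3945416823


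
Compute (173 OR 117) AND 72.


Step 1: 173 | 117 = 253
Step 2: 253 & 72 = 72

72


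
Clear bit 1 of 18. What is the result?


18 & ~(1 << 1) = 16

16


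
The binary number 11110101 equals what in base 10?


11110101 in decimal = 245

245


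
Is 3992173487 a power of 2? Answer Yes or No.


0b11101101111100111011101110101111. Multiple bits set => No

No


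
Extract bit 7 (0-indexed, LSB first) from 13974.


0b11011010010110, position 7 = 1

1


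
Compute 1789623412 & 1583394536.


0b1101010101010110111110001110100 & 0b1011110011000001010111011101000 = 0b1001010001000000010110001100000 = 1243622496

1243622496


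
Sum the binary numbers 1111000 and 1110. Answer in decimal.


1111000 + 1110 = 10000110 = 134

134


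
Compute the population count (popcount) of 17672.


0b100010100001000 has 4 set bits

4


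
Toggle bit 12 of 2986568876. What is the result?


2986568876 ^ (1 << 12) = 2986568876 ^ 4096 = 2986572972

2986572972


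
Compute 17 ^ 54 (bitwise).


0b10001 ^ 0b110110 = 0b100111 = 39

39


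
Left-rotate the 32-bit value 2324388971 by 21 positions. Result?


Rotate 0b10001010100010110101110001101011 left by 21 (32-bit) = 0b10001101011100010101000101101011 = 2373013867

2373013867


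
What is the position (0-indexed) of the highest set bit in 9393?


0b10010010110001. Highest set bit at position 13

13


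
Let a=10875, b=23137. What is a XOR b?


10875 ^ 23137 = 28698

28698


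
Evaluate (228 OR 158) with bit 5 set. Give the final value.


Step 1: 228 | 158 = 254
Step 2: 254 | (1 << 5) = 254 | 32 = 254

254


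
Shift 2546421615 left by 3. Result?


0b10010111110001110100111101101111 << 3 = 0b10010111110001110100111101101111000 = 20371372920

20371372920


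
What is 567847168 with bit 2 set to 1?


567847168 | (1 << 2) = 567847168 | 4 = 567847172

567847172


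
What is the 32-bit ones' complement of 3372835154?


3372835154 ^ 4294967295 = 922132141

922132141


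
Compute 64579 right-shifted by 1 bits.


0b1111110001000011 >> 1 = 0b111111000100001 = 32289

32289


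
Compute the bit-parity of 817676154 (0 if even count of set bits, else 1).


0b110000101111001011111101111010 has 19 ones => parity 1

1


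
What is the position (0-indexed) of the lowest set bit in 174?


0b10101110. Lowest set bit at position 1

1


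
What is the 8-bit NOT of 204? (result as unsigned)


~0b11001100 = 0b110011 = 51 (8-bit unsigned)

51


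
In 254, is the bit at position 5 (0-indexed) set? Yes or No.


0b11111110, bit 5 = 1. Yes

Yes


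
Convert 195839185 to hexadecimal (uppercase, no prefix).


195839185 = BAC44D1 hex

BAC44D1


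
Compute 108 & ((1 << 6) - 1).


108 & 63 = 44

44


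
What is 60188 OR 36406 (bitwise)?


0b1110101100011100 | 0b1000111000110110 = 0b1110111100111110 = 61246

61246


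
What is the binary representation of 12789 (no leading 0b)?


12789 = 11000111110101 in binary

11000111110101


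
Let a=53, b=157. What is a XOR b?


53 ^ 157 = 168

168


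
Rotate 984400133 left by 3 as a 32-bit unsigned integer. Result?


Rotate 0b111010101011001100000100000101 left by 3 (32-bit) = 0b11010101011001100000100000101001 = 3580233769

3580233769


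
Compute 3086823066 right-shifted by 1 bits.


0b10110111111111010010111010011010 >> 1 = 0b1011011111111101001011101001101 = 1543411533

1543411533


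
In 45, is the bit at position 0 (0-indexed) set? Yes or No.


0b101101, bit 0 = 1. Yes

Yes


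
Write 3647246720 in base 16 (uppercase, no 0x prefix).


3647246720 = D9649180 hex

D9649180


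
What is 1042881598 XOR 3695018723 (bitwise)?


0b111110001010010001110000111110 ^ 0b11011100001111011000001011100011 = 0b11100010000101001001111011011101 = 3793002205

3793002205


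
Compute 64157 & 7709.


0b1111101010011101 & 0b1111000011101 = 0b1101000011101 = 6685

6685


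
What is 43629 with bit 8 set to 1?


43629 | (1 << 8) = 43629 | 256 = 43885

43885


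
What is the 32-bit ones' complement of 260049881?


260049881 ^ 4294967295 = 4034917414

4034917414


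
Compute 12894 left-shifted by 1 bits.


0b11001001011110 << 1 = 0b110010010111100 = 25788

25788


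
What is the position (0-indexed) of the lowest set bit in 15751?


0b11110110000111. Lowest set bit at position 0

0


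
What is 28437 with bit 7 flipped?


28437 ^ (1 << 7) = 28437 ^ 128 = 28565

28565


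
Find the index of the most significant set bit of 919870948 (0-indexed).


0b110110110101000001110111100100. Highest set bit at position 29

29


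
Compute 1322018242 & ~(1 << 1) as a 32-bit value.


1322018242 & ~(1 << 1) = 1322018240

1322018240


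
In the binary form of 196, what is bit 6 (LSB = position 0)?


0b11000100, position 6 = 1

1


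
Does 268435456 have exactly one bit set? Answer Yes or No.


0b10000000000000000000000000000. Only one bit set => Yes

Yes


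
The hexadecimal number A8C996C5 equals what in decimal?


A8C996C5 hex = 2831783621 decimal

2831783621


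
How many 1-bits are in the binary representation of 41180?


0b1010000011011100 has 7 set bits

7


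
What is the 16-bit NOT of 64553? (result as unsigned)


~0b1111110000101001 = 0b1111010110 = 982 (16-bit unsigned)

982


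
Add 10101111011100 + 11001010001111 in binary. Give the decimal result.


10101111011100 + 11001010001111 = 101111001101011 = 24171

24171


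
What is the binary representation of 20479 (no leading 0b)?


20479 = 100111111111111 in binary

100111111111111


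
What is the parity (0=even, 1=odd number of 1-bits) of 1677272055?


0b1100011111110010010001111110111 has 20 ones => parity 0

0


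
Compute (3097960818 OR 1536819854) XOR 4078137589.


Step 1: 3097960818 | 1536819854 = 4223607806
Step 2: 4223607806 ^ 4078137589 = 145511179

145511179


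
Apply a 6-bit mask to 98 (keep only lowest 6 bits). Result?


98 & 63 = 34

34


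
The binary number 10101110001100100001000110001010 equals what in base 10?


10101110001100100001000110001010 in decimal = 2922516874

2922516874


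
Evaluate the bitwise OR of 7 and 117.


0b111 | 0b1110101 = 0b1110111 = 119

119


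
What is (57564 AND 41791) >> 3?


Step 1: 57564 & 41791 = 40988
Step 2: 40988 >> 3 = 5123

5123


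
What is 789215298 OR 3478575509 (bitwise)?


0b101111000010100111100001000010 | 0b11001111010101101101100110010101 = 0b11101111010111101111100111010111 = 4015978967

4015978967


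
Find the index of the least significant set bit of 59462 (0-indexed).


0b1110100001000110. Lowest set bit at position 1

1


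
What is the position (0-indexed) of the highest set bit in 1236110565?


0b1001001101011011000110011100101. Highest set bit at position 30

30


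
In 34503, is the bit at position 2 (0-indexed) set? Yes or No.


0b1000011011000111, bit 2 = 1. Yes

Yes


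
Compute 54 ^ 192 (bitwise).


0b110110 ^ 0b11000000 = 0b11110110 = 246

246


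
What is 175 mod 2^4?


175 & 15 = 15

15


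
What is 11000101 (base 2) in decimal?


11000101 in decimal = 197

197


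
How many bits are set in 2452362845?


0b10010010001011000001011001011101 has 14 set bits

14


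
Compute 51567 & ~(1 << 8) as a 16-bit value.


51567 & ~(1 << 8) = 51311

51311


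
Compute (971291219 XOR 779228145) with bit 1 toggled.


Step 1: 971291219 ^ 779228145 = 395749794
Step 2: 395749794 ^ (1 << 1) = 395749794 ^ 2 = 395749792

395749792


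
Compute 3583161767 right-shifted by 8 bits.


0b11010101100100101011010110100111 >> 8 = 0b110101011001001010110101 = 13996725

13996725


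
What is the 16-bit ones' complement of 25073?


25073 ^ 65535 = 40462

40462


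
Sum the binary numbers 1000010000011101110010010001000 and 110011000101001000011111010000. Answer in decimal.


1000010000011101110010010001000 + 110011000101001000011111010000 = 1110101001000110110110001011000 = 1965255768

1965255768


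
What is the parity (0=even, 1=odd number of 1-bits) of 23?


0b10111 has 4 ones => parity 0

0


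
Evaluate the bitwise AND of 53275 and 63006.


0b1101000000011011 & 0b1111011000011110 = 0b1101000000011010 = 53274

53274


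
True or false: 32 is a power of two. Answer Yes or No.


0b100000. Only one bit set => Yes

Yes


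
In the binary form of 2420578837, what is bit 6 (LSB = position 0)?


0b10010000010001110001101000010101, position 6 = 0

0


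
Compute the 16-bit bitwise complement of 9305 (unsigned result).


~0b10010001011001 = 0b1101101110100110 = 56230 (16-bit unsigned)

56230


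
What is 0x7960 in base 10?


7960 hex = 31072 decimal

31072


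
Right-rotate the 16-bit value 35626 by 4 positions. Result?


Rotate 0b1000101100101010 right by 4 (16-bit) = 0b1010100010110010 = 43186

43186


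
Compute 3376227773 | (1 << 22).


3376227773 | (1 << 22) = 3376227773 | 4194304 = 3380422077

3380422077


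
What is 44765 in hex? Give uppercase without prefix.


44765 = AEDD hex

AEDD


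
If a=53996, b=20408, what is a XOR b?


53996 ^ 20408 = 40276

40276


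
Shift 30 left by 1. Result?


0b11110 << 1 = 0b111100 = 60

60


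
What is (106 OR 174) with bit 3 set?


Step 1: 106 | 174 = 238
Step 2: 238 | (1 << 3) = 238 | 8 = 238

238


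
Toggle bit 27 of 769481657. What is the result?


769481657 ^ (1 << 27) = 769481657 ^ 134217728 = 635263929

635263929


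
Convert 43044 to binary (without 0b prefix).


43044 = 1010100000100100 in binary

1010100000100100


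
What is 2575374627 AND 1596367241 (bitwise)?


0b10011001100000010001100100100011 & 0b1011111001001101010000110001001 = 0b11001000000000000000100000001 = 419430657

419430657


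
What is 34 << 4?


0b100010 << 4 = 0b1000100000 = 544

544


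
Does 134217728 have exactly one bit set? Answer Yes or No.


0b1000000000000000000000000000. Only one bit set => Yes

Yes


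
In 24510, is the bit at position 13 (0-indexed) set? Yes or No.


0b101111110111110, bit 13 = 0. No

No


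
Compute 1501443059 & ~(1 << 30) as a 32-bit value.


1501443059 & ~(1 << 30) = 427701235

427701235


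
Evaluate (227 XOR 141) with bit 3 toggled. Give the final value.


Step 1: 227 ^ 141 = 110
Step 2: 110 ^ (1 << 3) = 110 ^ 8 = 102

102


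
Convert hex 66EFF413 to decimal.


66EFF413 hex = 1727001619 decimal

1727001619


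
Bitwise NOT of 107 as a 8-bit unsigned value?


~0b1101011 = 0b10010100 = 148 (8-bit unsigned)

148


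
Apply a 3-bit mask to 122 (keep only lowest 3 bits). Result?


122 & 7 = 2

2


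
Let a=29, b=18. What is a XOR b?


29 ^ 18 = 15

15


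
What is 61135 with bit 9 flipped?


61135 ^ (1 << 9) = 61135 ^ 512 = 60623

60623


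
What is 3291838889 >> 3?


0b11000100001101010111100110101001 >> 3 = 0b11000100001101010111100110101 = 411479861

411479861


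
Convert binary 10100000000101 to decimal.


10100000000101 in decimal = 10245

10245


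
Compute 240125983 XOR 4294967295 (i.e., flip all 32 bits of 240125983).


240125983 ^ 4294967295 = 4054841312

4054841312


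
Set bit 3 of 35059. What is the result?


35059 | (1 << 3) = 35059 | 8 = 35067

35067


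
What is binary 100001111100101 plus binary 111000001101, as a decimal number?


100001111100101 + 111000001101 = 101000111110010 = 20978

20978


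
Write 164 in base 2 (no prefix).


164 = 10100100 in binary

10100100


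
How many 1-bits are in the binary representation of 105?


0b1101001 has 4 set bits

4


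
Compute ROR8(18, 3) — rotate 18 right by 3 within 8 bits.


Rotate 0b10010 right by 3 (8-bit) = 0b1000010 = 66

66


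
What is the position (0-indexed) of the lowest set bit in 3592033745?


0b11010110000110100001010111010001. Lowest set bit at position 0

0


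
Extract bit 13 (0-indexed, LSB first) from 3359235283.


0b11001000001110011101110011010011, position 13 = 0

0


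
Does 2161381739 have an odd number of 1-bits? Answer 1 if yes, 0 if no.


0b10000000110101000001000101101011 has 12 ones => parity 0

0


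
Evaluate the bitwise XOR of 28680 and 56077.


0b111000000001000 ^ 0b1101101100001101 = 0b1010101100000101 = 43781

43781


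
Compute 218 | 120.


0b11011010 | 0b1111000 = 0b11111010 = 250

250


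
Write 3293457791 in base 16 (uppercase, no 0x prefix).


3293457791 = C44E2D7F hex

C44E2D7F


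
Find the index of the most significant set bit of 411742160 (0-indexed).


0b11000100010101010111111010000. Highest set bit at position 28

28


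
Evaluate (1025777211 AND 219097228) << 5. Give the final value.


Step 1: 1025777211 & 219097228 = 218368008
Step 2: 218368008 << 5 = 6987776256

6987776256


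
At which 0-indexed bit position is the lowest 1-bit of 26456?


0b110011101011000. Lowest set bit at position 3

3


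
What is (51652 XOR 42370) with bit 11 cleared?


Step 1: 51652 ^ 42370 = 27718
Step 2: 27718 & ~(1 << 11) = 25670

25670


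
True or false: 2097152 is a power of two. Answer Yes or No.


0b1000000000000000000000. Only one bit set => Yes

Yes


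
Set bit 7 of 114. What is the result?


114 | (1 << 7) = 114 | 128 = 242

242


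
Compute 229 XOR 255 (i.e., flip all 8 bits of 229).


229 ^ 255 = 26

26


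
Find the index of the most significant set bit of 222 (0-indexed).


0b11011110. Highest set bit at position 7

7


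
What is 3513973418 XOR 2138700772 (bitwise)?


0b11010001011100101111101010101010 ^ 0b1111111011110011111101111100100 = 0b10101110000010110000000101001110 = 2919956814

2919956814


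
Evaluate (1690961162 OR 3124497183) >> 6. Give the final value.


Step 1: 1690961162 | 3124497183 = 4278062879
Step 2: 4278062879 >> 6 = 66844732

66844732


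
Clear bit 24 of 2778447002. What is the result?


2778447002 & ~(1 << 24) = 2761669786

2761669786


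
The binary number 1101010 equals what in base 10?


1101010 in decimal = 106

106


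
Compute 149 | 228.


0b10010101 | 0b11100100 = 0b11110101 = 245

245


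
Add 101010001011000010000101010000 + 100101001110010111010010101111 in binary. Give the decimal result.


101010001011000010000101010000 + 100101001110010111010010101111 = 1001111011001011001010111111111 = 1332057599

1332057599


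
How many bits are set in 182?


0b10110110 has 5 set bits

5


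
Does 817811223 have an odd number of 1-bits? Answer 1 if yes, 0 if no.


0b110000101111101100111100010111 has 18 ones => parity 0

0


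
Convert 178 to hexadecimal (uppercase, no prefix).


178 = B2 hex

B2


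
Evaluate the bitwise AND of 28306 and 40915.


0b110111010010010 & 0b1001111111010011 = 0b111010010010 = 3730

3730


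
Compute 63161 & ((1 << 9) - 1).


63161 & 511 = 185

185


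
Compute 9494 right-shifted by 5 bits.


0b10010100010110 >> 5 = 0b100101000 = 296

296


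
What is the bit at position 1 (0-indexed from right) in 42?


0b101010, position 1 = 1

1


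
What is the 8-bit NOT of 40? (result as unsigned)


~0b101000 = 0b11010111 = 215 (8-bit unsigned)

215


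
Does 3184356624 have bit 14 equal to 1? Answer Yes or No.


0b10111101110011010110110100010000, bit 14 = 1. Yes

Yes


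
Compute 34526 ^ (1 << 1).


34526 ^ (1 << 1) = 34526 ^ 2 = 34524

34524


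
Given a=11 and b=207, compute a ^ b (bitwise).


11 ^ 207 = 196

196


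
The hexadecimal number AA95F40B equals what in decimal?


AA95F40B hex = 2861954059 decimal

2861954059


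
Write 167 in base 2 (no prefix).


167 = 10100111 in binary

10100111


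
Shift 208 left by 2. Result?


0b11010000 << 2 = 0b1101000000 = 832

832


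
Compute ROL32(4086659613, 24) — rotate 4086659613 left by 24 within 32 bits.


Rotate 0b11110011100101010111101000011101 left by 24 (32-bit) = 0b11101111100111001010101111010 = 502502778

502502778


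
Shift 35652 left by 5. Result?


0b1000101101000100 << 5 = 0b100010110100010000000 = 1140864

1140864


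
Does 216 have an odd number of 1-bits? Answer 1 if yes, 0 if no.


0b11011000 has 4 ones => parity 0

0


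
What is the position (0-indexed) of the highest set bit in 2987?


0b101110101011. Highest set bit at position 11

11


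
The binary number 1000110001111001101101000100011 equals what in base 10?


1000110001111001101101000100011 in decimal = 1178393123

1178393123


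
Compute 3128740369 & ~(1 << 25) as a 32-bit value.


3128740369 & ~(1 << 25) = 3095185937

3095185937


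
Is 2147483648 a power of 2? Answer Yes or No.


0b10000000000000000000000000000000. Only one bit set => Yes

Yes


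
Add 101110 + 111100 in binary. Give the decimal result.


101110 + 111100 = 1101010 = 106

106


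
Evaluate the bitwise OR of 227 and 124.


0b11100011 | 0b1111100 = 0b11111111 = 255

255


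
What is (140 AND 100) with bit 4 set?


Step 1: 140 & 100 = 4
Step 2: 4 | (1 << 4) = 4 | 16 = 20

20


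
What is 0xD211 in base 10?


D211 hex = 53777 decimal

53777


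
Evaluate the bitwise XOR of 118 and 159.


0b1110110 ^ 0b10011111 = 0b11101001 = 233

233


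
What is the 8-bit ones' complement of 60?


60 ^ 255 = 195

195


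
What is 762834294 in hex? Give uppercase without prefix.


762834294 = 2D77ED76 hex

2D77ED76


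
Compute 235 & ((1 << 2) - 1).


235 & 3 = 3

3


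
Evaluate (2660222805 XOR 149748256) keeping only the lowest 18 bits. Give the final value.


Step 1: 2660222805 ^ 149748256 = 2523086197
Step 2: 2523086197 & 262143 = 212341

212341


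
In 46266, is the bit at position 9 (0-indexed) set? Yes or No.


0b1011010010111010, bit 9 = 0. No

No


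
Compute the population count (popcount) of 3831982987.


0b11100100011001110110101110001011 has 18 set bits

18


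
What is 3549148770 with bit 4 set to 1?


3549148770 | (1 << 4) = 3549148770 | 16 = 3549148786

3549148786


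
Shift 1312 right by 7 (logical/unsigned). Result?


0b10100100000 >> 7 = 0b1010 = 10

10


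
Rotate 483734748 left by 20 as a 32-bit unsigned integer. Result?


Rotate 0b11100110101010011010011011100 left by 20 (32-bit) = 0b1001101110000011100110101010011 = 1304546643

1304546643


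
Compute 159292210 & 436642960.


0b1001011111101001101100110010 & 0b11010000001101010010010010000 = 0b1000000001101000000000010000 = 134643728

134643728


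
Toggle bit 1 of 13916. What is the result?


13916 ^ (1 << 1) = 13916 ^ 2 = 13918

13918


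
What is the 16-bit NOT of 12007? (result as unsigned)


~0b10111011100111 = 0b1101000100011000 = 53528 (16-bit unsigned)

53528


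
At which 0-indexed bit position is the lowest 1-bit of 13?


0b1101. Lowest set bit at position 0

0


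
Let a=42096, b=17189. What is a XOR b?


42096 ^ 17189 = 59221

59221


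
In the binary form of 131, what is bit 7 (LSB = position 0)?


0b10000011, position 7 = 1

1


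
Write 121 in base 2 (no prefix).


121 = 1111001 in binary

1111001


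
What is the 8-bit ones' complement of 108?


108 ^ 255 = 147

147


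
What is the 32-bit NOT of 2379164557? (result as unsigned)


~0b10001101110011110010101110001101 = 0b1110010001100001101010001110010 = 1915802738 (32-bit unsigned)

1915802738


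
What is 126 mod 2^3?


126 & 7 = 6

6


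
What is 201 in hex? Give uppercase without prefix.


201 = C9 hex

C9


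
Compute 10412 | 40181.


0b10100010101100 | 0b1001110011110101 = 0b1011110011111101 = 48381

48381


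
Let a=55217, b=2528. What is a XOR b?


55217 ^ 2528 = 56913

56913


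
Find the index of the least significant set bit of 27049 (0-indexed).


0b110100110101001. Lowest set bit at position 0

0


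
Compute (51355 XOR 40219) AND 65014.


Step 1: 51355 ^ 40219 = 21888
Step 2: 21888 & 65014 = 21888

21888


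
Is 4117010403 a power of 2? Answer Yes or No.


0b11110101011001001001011111100011. Multiple bits set => No

No


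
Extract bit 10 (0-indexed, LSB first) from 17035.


0b100001010001011, position 10 = 0

0


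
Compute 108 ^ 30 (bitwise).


0b1101100 ^ 0b11110 = 0b1110010 = 114

114


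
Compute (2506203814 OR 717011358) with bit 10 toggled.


Step 1: 2506203814 | 717011358 = 3221076926
Step 2: 3221076926 ^ (1 << 10) = 3221076926 ^ 1024 = 3221077950

3221077950


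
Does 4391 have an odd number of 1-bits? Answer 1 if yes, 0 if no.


0b1000100100111 has 6 ones => parity 0

0


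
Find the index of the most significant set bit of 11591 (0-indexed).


0b10110101000111. Highest set bit at position 13

13


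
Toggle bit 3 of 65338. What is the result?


65338 ^ (1 << 3) = 65338 ^ 8 = 65330

65330


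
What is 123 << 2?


0b1111011 << 2 = 0b111101100 = 492

492


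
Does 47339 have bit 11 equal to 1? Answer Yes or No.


0b1011100011101011, bit 11 = 1. Yes

Yes


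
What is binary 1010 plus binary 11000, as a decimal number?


1010 + 11000 = 100010 = 34

34


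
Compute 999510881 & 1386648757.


0b111011100100110101001101100001 & 0b1010010101001101001010010110101 = 0b10010100000100001000000100001 = 310513697

310513697


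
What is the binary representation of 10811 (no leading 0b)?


10811 = 10101000111011 in binary

10101000111011


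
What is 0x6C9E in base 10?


6C9E hex = 27806 decimal

27806


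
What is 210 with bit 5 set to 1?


210 | (1 << 5) = 210 | 32 = 242

242


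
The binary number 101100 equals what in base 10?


101100 in decimal = 44

44


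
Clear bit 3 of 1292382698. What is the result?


1292382698 & ~(1 << 3) = 1292382690

1292382690


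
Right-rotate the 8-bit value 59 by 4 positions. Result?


Rotate 0b111011 right by 4 (8-bit) = 0b10110011 = 179

179


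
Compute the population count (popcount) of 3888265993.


0b11100111110000100011101100001001 has 16 set bits

16


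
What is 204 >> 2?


0b11001100 >> 2 = 0b110011 = 51

51


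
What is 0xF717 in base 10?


F717 hex = 63255 decimal

63255


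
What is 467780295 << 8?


0b11011111000011100001011000111 << 8 = 0b1101111100001110000101100011100000000 = 119751755520

119751755520


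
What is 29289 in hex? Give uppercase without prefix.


29289 = 7269 hex

7269


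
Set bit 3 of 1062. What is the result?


1062 | (1 << 3) = 1062 | 8 = 1070

1070


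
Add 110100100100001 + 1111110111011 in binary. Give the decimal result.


110100100100001 + 1111110111011 = 1000100011011100 = 35036

35036


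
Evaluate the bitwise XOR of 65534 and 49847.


0b1111111111111110 ^ 0b1100001010110111 = 0b11110101001001 = 15689

15689


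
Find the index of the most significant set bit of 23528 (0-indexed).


0b101101111101000. Highest set bit at position 14

14


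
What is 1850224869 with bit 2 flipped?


1850224869 ^ (1 << 2) = 1850224869 ^ 4 = 1850224865

1850224865


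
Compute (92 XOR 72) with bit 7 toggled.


Step 1: 92 ^ 72 = 20
Step 2: 20 ^ (1 << 7) = 20 ^ 128 = 148

148


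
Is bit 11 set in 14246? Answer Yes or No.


0b11011110100110, bit 11 = 0. No

No


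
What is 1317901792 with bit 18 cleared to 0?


1317901792 & ~(1 << 18) = 1317639648

1317639648


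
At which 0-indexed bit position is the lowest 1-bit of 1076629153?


0b1000000001011000000111010100001. Lowest set bit at position 0

0


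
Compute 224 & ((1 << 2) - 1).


224 & 3 = 0

0


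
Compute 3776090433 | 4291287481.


0b11100001000100101001000101000001 | 0b11111111110001111101100110111001 = 0b11111111110101111101100111111001 = 4292336121

4292336121


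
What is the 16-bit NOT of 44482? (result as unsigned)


~0b1010110111000010 = 0b101001000111101 = 21053 (16-bit unsigned)

21053


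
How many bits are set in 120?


0b1111000 has 4 set bits

4


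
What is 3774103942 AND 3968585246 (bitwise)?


0b11100000111101000100000110000110 & 0b11101100100010111100111000011110 = 0b11100000100000000100000000000110 = 3766501382

3766501382


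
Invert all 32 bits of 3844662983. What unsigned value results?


3844662983 ^ 4294967295 = 450304312

450304312


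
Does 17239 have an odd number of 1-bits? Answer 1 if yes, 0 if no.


0b100001101010111 has 8 ones => parity 0

0


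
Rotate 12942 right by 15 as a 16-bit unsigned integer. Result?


Rotate 0b11001010001110 right by 15 (16-bit) = 0b110010100011100 = 25884

25884


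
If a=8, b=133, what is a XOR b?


8 ^ 133 = 141

141


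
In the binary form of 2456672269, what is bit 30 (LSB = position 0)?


0b10010010011011011101100000001101, position 30 = 0

0


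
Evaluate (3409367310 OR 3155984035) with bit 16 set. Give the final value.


Step 1: 3409367310 | 3155984035 = 4282318767
Step 2: 4282318767 | (1 << 16) = 4282318767 | 65536 = 4282384303

4282384303


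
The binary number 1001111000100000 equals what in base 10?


1001111000100000 in decimal = 40480

40480


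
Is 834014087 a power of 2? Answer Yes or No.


0b110001101101100000101110000111. Multiple bits set => No

No


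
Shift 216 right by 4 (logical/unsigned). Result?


0b11011000 >> 4 = 0b1101 = 13

13


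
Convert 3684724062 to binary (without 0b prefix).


3684724062 = 11011011101000000110110101011110 in binary

11011011101000000110110101011110


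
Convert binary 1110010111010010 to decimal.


1110010111010010 in decimal = 58834

58834


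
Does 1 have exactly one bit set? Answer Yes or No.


0b1. Only one bit set => Yes

Yes


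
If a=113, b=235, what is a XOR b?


113 ^ 235 = 154

154


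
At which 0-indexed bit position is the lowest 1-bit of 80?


0b1010000. Lowest set bit at position 4

4


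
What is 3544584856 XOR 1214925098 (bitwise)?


0b11010011010001100001001010011000 ^ 0b1001000011010100100100100101010 = 0b10011011001011000101101110110010 = 2603375538

2603375538


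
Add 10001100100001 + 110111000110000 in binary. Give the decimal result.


10001100100001 + 110111000110000 = 1001000101010001 = 37201

37201


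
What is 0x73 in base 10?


73 hex = 115 decimal

115


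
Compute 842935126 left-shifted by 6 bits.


0b110010001111100010101101010110 << 6 = 0b110010001111100010101101010110000000 = 53947848064

53947848064


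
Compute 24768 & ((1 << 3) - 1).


24768 & 7 = 0

0


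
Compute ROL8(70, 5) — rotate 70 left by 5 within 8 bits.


Rotate 0b1000110 left by 5 (8-bit) = 0b11001000 = 200

200


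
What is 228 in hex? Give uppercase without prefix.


228 = E4 hex

E4


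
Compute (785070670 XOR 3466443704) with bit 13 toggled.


Step 1: 785070670 ^ 3466443704 = 3763765750
Step 2: 3763765750 ^ (1 << 13) = 3763765750 ^ 8192 = 3763773942

3763773942


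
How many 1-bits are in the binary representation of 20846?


0b101000101101110 has 8 set bits

8


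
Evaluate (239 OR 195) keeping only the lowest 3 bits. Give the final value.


Step 1: 239 | 195 = 239
Step 2: 239 & 7 = 7

7


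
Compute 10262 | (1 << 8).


10262 | (1 << 8) = 10262 | 256 = 10518

10518


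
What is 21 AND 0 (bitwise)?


0b10101 & 0b0 = 0b0 = 0

0


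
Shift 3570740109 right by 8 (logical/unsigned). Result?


0b11010100110101010010101110001101 >> 8 = 0b110101001101010100101011 = 13948203

13948203


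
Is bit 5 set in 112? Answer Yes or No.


0b1110000, bit 5 = 1. Yes

Yes


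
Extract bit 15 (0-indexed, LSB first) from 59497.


0b1110100001101001, position 15 = 1

1


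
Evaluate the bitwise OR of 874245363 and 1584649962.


0b110100000110111110110011110011 | 0b1011110011100111101011011101010 = 0b1111110011110111111111011111011 = 2122055419

2122055419


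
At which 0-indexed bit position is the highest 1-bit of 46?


0b101110. Highest set bit at position 5

5


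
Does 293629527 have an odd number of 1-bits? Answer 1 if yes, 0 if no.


0b10001100000000110111001010111 has 13 ones => parity 1

1


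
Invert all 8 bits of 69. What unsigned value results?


69 ^ 255 = 186

186


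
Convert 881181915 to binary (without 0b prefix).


881181915 = 110100100001011100010011011011 in binary

110100100001011100010011011011


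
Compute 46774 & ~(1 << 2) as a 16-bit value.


46774 & ~(1 << 2) = 46770

46770


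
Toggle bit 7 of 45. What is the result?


45 ^ (1 << 7) = 45 ^ 128 = 173

173


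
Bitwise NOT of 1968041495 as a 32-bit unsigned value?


~0b1110101010011011110111000010111 = 0b10001010101100100001000111101000 = 2326925800 (32-bit unsigned)

2326925800


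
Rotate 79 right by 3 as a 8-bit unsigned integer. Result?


Rotate 0b1001111 right by 3 (8-bit) = 0b11101001 = 233

233


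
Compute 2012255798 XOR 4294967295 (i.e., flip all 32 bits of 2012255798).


2012255798 ^ 4294967295 = 2282711497

2282711497


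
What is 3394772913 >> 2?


0b11001010010110000001111110110001 >> 2 = 0b110010100101100000011111101100 = 848693228

848693228


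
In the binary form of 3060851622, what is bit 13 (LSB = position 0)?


0b10110110011100001110001110100110, position 13 = 1

1


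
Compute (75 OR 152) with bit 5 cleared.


Step 1: 75 | 152 = 219
Step 2: 219 & ~(1 << 5) = 219

219


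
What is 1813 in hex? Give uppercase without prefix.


1813 = 715 hex

715


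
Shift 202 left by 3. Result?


0b11001010 << 3 = 0b11001010000 = 1616

1616


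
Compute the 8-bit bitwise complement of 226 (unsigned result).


~0b11100010 = 0b11101 = 29 (8-bit unsigned)

29


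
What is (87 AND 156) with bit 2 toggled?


Step 1: 87 & 156 = 20
Step 2: 20 ^ (1 << 2) = 20 ^ 4 = 16

16


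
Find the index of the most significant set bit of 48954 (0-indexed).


0b1011111100111010. Highest set bit at position 15

15


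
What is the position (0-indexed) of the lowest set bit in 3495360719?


0b11010000010101101111100011001111. Lowest set bit at position 0

0


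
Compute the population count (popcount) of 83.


0b1010011 has 4 set bits

4


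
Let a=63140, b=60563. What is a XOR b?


63140 ^ 60563 = 6711

6711


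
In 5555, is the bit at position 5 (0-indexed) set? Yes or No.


0b1010110110011, bit 5 = 1. Yes

Yes


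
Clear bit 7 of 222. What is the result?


222 & ~(1 << 7) = 94

94


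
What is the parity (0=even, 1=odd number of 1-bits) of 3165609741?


0b10111100101011110101111100001101 has 20 ones => parity 0

0


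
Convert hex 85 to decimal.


85 hex = 133 decimal

133


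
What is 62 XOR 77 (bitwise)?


0b111110 ^ 0b1001101 = 0b1110011 = 115

115


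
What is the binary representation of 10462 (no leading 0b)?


10462 = 10100011011110 in binary

10100011011110


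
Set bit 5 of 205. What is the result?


205 | (1 << 5) = 205 | 32 = 237

237


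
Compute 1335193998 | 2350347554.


0b1001111100101010111000110001110 | 0b10001100000101110111010100100010 = 0b11001111100101110111010110101110 = 3482809774

3482809774


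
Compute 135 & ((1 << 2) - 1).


135 & 3 = 3

3


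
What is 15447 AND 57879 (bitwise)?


0b11110001010111 & 0b1110001000010111 = 0b10000000010111 = 8215

8215


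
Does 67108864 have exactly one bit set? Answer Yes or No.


0b100000000000000000000000000. Only one bit set => Yes

Yes


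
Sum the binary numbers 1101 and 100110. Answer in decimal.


1101 + 100110 = 110011 = 51

51


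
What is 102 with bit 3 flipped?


102 ^ (1 << 3) = 102 ^ 8 = 110

110


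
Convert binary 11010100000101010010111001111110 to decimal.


11010100000101010010111001111110 in decimal = 3558157950

3558157950


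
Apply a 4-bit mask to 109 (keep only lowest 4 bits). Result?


109 & 15 = 13

13


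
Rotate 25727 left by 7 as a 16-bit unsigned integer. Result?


Rotate 0b110010001111111 left by 7 (16-bit) = 0b11111110110010 = 16306

16306


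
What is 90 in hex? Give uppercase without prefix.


90 = 5A hex

5A


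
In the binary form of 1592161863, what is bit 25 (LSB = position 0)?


0b1011110111001100111011001000111, position 25 = 1

1


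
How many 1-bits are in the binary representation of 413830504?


0b11000101010101000110101101000 has 13 set bits

13


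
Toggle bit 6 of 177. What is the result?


177 ^ (1 << 6) = 177 ^ 64 = 241

241


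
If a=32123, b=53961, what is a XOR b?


32123 ^ 53961 = 44978

44978


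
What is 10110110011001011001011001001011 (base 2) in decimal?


10110110011001011001011001001011 in decimal = 3060110923

3060110923


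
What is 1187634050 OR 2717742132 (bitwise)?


0b1000110110010011101101110000010 | 0b10100001111111010111010000110100 = 0b11100111111111011111111110110110 = 3892182966

3892182966


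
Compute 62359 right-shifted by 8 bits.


0b1111001110010111 >> 8 = 0b11110011 = 243

243


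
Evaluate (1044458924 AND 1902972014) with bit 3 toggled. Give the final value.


Step 1: 1044458924 & 1902972014 = 809569324
Step 2: 809569324 ^ (1 << 3) = 809569324 ^ 8 = 809569316

809569316


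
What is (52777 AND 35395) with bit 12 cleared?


Step 1: 52777 & 35395 = 35329
Step 2: 35329 & ~(1 << 12) = 35329

35329


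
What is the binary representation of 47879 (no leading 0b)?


47879 = 1011101100000111 in binary

1011101100000111


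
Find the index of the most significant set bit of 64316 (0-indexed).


0b1111101100111100. Highest set bit at position 15

15


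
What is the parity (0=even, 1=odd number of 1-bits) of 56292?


0b1101101111100100 has 10 ones => parity 0

0


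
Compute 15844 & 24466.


0b11110111100100 & 0b101111110010010 = 0b1110110000000 = 7552

7552


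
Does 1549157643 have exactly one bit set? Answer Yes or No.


0b1011100010101100100010100001011. Multiple bits set => No

No


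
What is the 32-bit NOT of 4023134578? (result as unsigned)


~0b11101111110011000010100101110010 = 0b10000001100111101011010001101 = 271832717 (32-bit unsigned)

271832717


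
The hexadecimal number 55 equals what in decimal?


55 hex = 85 decimal

85


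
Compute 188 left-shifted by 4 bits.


0b10111100 << 4 = 0b101111000000 = 3008

3008


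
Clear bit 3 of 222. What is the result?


222 & ~(1 << 3) = 214

214


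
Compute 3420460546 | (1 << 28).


3420460546 | (1 << 28) = 3420460546 | 268435456 = 3688896002

3688896002


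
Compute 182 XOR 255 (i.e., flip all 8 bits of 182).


182 ^ 255 = 73

73


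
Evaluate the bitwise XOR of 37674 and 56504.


0b1001001100101010 ^ 0b1101110010111000 = 0b100111110010010 = 20370

20370


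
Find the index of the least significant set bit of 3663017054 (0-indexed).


0b11011010010101010011010001011110. Lowest set bit at position 1

1


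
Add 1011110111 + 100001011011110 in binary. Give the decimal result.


1011110111 + 100001011011110 = 100010111010101 = 17877

17877


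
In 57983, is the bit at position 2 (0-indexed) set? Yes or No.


0b1110001001111111, bit 2 = 1. Yes

Yes


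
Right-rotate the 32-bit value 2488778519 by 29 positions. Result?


Rotate 0b10010100010101111011111100010111 right by 29 (32-bit) = 0b10100010101111011111100010111100 = 2730358972

2730358972


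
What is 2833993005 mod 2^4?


2833993005 & 15 = 13

13


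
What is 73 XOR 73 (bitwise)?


0b1001001 ^ 0b1001001 = 0b0 = 0

0


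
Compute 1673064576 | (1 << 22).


1673064576 | (1 << 22) = 1673064576 | 4194304 = 1677258880

1677258880


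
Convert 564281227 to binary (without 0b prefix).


564281227 = 100001101000100011111110001011 in binary

100001101000100011111110001011
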